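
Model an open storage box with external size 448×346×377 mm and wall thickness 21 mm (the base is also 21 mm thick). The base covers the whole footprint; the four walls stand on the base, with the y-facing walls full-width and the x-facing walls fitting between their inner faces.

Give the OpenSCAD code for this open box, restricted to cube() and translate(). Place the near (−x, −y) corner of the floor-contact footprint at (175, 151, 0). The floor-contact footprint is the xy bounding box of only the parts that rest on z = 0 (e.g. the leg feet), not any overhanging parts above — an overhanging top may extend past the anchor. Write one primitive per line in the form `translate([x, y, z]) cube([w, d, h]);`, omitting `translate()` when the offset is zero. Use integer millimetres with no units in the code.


translate([175, 151, 0]) cube([448, 346, 21]);
translate([175, 151, 21]) cube([448, 21, 356]);
translate([175, 476, 21]) cube([448, 21, 356]);
translate([175, 172, 21]) cube([21, 304, 356]);
translate([602, 172, 21]) cube([21, 304, 356]);


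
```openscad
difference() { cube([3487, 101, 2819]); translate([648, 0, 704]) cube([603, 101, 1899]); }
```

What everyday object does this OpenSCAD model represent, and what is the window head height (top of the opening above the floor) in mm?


A wall with a window opening. The window head height is 2603 mm.

A wall with a rectangular opening subtracted — a window. Sill at z = 704, opening 1899 mm tall, so the head is at 704 + 1899 = 2603 mm.


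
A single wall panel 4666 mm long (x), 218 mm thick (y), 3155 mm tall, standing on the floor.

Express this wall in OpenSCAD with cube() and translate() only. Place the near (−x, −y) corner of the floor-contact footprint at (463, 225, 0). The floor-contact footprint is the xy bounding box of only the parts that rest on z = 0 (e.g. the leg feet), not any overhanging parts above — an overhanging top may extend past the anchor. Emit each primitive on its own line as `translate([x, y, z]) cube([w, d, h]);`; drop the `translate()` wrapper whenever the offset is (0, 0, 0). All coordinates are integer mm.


translate([463, 225, 0]) cube([4666, 218, 3155]);


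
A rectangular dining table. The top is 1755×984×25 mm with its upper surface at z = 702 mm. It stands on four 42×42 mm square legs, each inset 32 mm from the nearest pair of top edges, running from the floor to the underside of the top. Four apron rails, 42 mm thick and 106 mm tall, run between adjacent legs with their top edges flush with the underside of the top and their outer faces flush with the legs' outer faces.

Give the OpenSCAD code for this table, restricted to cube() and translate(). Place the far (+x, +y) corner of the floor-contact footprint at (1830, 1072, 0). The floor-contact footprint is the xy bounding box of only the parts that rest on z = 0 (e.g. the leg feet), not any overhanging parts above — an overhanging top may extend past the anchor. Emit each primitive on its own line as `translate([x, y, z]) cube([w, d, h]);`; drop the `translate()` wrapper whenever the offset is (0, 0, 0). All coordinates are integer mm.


// leg_h = 702 - 25 = 677
// apron z = 677 - 106 = 571
translate([107, 120, 677]) cube([1755, 984, 25]);
translate([139, 152, 0]) cube([42, 42, 677]);
translate([1788, 152, 0]) cube([42, 42, 677]);
translate([139, 1030, 0]) cube([42, 42, 677]);
translate([1788, 1030, 0]) cube([42, 42, 677]);
translate([181, 152, 571]) cube([1607, 42, 106]);
translate([181, 1030, 571]) cube([1607, 42, 106]);
translate([139, 194, 571]) cube([42, 836, 106]);
translate([1788, 194, 571]) cube([42, 836, 106]);


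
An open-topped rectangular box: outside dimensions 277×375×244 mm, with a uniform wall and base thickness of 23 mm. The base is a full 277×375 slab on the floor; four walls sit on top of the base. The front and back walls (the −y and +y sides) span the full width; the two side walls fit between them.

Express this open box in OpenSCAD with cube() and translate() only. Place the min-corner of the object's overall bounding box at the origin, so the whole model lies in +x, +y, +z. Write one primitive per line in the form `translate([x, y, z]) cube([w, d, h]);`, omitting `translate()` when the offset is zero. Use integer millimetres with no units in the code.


cube([277, 375, 23]);
translate([0, 0, 23]) cube([277, 23, 221]);
translate([0, 352, 23]) cube([277, 23, 221]);
translate([0, 23, 23]) cube([23, 329, 221]);
translate([254, 23, 23]) cube([23, 329, 221]);


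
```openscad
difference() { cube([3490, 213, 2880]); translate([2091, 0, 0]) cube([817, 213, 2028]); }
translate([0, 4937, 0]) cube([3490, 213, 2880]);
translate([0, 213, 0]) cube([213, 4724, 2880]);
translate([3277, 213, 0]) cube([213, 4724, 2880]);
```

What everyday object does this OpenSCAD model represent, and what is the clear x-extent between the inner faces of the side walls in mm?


A single room. The interior width is 3064 mm.

Four walls enclosing a rectangle with a door in the front wall — a room. Outside width 3490 minus two 213 mm walls gives 3064 mm.


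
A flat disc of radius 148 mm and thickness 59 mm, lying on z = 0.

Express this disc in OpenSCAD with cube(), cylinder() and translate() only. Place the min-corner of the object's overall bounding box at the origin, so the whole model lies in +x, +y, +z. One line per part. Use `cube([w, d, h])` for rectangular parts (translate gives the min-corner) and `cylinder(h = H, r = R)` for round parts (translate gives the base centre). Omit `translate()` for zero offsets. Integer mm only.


translate([148, 148, 0]) cylinder(h = 59, r = 148);


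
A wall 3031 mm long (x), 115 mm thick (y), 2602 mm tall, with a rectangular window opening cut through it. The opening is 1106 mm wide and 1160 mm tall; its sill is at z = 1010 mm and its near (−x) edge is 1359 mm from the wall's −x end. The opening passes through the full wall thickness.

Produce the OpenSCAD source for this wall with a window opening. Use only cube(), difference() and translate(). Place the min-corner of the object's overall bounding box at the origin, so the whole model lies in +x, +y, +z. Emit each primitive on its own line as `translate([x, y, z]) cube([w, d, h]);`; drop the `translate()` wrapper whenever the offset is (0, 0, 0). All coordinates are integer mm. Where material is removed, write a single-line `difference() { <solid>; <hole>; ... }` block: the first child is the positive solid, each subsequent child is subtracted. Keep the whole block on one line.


difference() { cube([3031, 115, 2602]); translate([1359, 0, 1010]) cube([1106, 115, 1160]); }


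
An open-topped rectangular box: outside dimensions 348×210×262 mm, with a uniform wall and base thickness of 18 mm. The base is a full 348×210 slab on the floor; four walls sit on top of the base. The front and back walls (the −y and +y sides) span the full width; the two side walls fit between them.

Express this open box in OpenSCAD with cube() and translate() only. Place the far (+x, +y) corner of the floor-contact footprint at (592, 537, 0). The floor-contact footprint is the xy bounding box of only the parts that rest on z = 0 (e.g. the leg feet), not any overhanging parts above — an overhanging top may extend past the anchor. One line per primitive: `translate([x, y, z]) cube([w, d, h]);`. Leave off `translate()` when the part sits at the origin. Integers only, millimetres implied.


translate([244, 327, 0]) cube([348, 210, 18]);
translate([244, 327, 18]) cube([348, 18, 244]);
translate([244, 519, 18]) cube([348, 18, 244]);
translate([244, 345, 18]) cube([18, 174, 244]);
translate([574, 345, 18]) cube([18, 174, 244]);


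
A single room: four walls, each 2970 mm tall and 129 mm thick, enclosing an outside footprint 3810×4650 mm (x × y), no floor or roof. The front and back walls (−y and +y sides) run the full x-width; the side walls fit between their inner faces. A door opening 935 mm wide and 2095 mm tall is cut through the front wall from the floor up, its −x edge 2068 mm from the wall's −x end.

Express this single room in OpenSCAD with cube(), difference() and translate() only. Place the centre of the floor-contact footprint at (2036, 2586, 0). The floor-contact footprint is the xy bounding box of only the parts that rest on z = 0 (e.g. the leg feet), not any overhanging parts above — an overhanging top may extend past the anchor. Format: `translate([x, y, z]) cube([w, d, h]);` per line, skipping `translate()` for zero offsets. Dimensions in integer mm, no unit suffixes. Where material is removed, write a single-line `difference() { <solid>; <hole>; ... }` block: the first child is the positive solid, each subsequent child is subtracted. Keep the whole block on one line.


difference() { translate([131, 261, 0]) cube([3810, 129, 2970]); translate([2199, 261, 0]) cube([935, 129, 2095]); }
translate([131, 4782, 0]) cube([3810, 129, 2970]);
translate([131, 390, 0]) cube([129, 4392, 2970]);
translate([3812, 390, 0]) cube([129, 4392, 2970]);


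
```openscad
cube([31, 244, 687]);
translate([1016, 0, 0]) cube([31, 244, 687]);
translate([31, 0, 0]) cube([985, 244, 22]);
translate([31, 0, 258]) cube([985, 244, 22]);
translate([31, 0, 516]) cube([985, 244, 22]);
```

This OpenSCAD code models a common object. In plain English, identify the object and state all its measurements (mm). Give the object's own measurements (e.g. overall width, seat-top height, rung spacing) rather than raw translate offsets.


An open bookshelf. Two side panels, each 31 mm thick, 244 mm deep and 687 mm tall, stand 1047 mm apart (outside-to-outside). Between them sit 3 shelves, each 22 mm thick and 244 mm deep, spanning the full gap between the sides. The bottom shelf rests on the floor (its underside at z = 0) and the clear gap between one shelf's top and the next shelf's underside is 236 mm.


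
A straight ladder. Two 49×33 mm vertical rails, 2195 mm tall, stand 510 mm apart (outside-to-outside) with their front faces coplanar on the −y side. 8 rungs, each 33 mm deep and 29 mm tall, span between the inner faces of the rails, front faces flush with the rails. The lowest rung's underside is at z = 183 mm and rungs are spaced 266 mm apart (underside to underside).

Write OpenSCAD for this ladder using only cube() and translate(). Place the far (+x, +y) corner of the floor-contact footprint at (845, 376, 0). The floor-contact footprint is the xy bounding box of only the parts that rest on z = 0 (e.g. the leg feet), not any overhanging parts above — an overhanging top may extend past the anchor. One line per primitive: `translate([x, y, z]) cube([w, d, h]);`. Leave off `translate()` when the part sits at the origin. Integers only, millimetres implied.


translate([335, 343, 0]) cube([49, 33, 2195]);
translate([796, 343, 0]) cube([49, 33, 2195]);
translate([384, 343, 183]) cube([412, 33, 29]);
translate([384, 343, 449]) cube([412, 33, 29]);
translate([384, 343, 715]) cube([412, 33, 29]);
translate([384, 343, 981]) cube([412, 33, 29]);
translate([384, 343, 1247]) cube([412, 33, 29]);
translate([384, 343, 1513]) cube([412, 33, 29]);
translate([384, 343, 1779]) cube([412, 33, 29]);
translate([384, 343, 2045]) cube([412, 33, 29]);


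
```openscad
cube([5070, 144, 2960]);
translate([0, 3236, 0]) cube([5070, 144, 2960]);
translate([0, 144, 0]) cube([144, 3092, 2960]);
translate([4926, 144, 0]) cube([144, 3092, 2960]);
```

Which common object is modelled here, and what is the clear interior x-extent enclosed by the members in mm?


A house (or room) frame. The interior width is 4782 mm.

Four 2960 mm walls enclosing a rectangle with no floor or roof — a room or house frame. Outside width is 5070 mm and wall thickness is 144 mm, so the interior width is 5070 − 2 × 144 = 4782 mm.


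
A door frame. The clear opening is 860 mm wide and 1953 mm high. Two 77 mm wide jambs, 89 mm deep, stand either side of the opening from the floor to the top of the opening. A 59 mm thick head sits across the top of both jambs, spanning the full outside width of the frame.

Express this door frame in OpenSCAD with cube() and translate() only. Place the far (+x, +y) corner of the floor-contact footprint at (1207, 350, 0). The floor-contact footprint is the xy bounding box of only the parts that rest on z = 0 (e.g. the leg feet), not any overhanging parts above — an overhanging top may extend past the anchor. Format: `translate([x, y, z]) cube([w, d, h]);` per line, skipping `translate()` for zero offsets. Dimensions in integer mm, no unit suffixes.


translate([193, 261, 0]) cube([77, 89, 1953]);
translate([1130, 261, 0]) cube([77, 89, 1953]);
translate([193, 261, 1953]) cube([1014, 89, 59]);


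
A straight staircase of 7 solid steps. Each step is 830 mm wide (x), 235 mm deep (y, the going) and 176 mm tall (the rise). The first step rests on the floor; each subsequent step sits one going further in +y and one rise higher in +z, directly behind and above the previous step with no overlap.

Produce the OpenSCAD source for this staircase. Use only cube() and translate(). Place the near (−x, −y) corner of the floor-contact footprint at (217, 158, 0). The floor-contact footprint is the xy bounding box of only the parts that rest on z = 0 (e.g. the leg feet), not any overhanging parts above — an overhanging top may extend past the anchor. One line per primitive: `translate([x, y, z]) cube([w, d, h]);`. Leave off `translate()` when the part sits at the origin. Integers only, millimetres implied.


translate([217, 158, 0]) cube([830, 235, 176]);
translate([217, 393, 176]) cube([830, 235, 176]);
translate([217, 628, 352]) cube([830, 235, 176]);
translate([217, 863, 528]) cube([830, 235, 176]);
translate([217, 1098, 704]) cube([830, 235, 176]);
translate([217, 1333, 880]) cube([830, 235, 176]);
translate([217, 1568, 1056]) cube([830, 235, 176]);


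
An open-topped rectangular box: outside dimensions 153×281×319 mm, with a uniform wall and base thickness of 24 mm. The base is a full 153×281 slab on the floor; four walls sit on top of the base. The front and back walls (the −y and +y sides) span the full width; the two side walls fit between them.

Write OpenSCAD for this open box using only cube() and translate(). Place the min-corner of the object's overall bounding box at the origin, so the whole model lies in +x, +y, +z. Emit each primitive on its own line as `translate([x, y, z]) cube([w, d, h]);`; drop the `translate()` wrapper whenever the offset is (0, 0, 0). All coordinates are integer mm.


cube([153, 281, 24]);
translate([0, 0, 24]) cube([153, 24, 295]);
translate([0, 257, 24]) cube([153, 24, 295]);
translate([0, 24, 24]) cube([24, 233, 295]);
translate([129, 24, 24]) cube([24, 233, 295]);


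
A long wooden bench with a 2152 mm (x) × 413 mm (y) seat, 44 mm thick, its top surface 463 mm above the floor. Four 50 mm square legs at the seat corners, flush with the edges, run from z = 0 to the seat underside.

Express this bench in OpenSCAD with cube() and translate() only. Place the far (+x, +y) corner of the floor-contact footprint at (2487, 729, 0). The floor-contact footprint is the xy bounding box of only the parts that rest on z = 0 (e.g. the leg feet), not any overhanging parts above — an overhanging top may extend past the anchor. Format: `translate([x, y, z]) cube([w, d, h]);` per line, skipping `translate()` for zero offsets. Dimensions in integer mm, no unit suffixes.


translate([335, 316, 419]) cube([2152, 413, 44]);
translate([335, 316, 0]) cube([50, 50, 419]);
translate([335, 679, 0]) cube([50, 50, 419]);
translate([2437, 316, 0]) cube([50, 50, 419]);
translate([2437, 679, 0]) cube([50, 50, 419]);


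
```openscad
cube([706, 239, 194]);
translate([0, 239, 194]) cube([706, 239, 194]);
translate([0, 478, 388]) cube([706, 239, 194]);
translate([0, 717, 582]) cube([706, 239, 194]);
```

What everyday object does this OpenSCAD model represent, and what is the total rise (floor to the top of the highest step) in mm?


A staircase. The total rise is 776 mm.

4 identical blocks, each offset up and back from the previous — a staircase. Each step is 194 mm tall and there are 4 of them, so the total rise is 4 × 194 = 776 mm.


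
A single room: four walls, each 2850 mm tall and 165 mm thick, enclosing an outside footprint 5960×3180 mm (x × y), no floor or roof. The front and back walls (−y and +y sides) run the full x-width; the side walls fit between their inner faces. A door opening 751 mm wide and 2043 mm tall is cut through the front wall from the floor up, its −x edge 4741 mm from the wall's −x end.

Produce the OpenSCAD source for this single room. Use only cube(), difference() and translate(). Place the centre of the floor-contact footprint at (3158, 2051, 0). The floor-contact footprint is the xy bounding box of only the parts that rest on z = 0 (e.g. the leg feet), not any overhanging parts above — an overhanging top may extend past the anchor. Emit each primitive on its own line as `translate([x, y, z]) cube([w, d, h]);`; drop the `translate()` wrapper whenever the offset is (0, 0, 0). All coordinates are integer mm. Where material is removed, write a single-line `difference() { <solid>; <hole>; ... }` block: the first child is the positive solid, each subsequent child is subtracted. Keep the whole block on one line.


difference() { translate([178, 461, 0]) cube([5960, 165, 2850]); translate([4919, 461, 0]) cube([751, 165, 2043]); }
translate([178, 3476, 0]) cube([5960, 165, 2850]);
translate([178, 626, 0]) cube([165, 2850, 2850]);
translate([5973, 626, 0]) cube([165, 2850, 2850]);


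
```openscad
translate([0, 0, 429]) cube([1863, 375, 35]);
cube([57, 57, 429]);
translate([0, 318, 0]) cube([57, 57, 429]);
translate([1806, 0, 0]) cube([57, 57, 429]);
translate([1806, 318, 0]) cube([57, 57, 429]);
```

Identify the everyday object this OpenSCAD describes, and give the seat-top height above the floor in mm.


A bench. The seat-top height is 464 mm.

A long slab on four corner posts — a bench. The slab sits at z = 429 with thickness 35, so the top is 429 + 35 = 464 mm.


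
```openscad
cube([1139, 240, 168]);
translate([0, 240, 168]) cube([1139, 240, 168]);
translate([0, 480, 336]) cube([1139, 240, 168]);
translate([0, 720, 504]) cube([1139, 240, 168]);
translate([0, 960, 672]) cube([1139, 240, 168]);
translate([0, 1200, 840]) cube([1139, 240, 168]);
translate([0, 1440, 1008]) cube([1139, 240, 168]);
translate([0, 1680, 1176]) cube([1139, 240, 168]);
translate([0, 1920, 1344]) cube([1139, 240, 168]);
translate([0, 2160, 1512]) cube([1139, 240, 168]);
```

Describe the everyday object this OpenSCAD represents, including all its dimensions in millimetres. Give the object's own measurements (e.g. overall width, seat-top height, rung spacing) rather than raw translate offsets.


A straight staircase of 10 solid steps. Each step is 1139 mm wide (x), 240 mm deep (y, the going) and 168 mm tall (the rise). The first step rests on the floor; each subsequent step sits one going further in +y and one rise higher in +z, directly behind and above the previous step with no overlap.


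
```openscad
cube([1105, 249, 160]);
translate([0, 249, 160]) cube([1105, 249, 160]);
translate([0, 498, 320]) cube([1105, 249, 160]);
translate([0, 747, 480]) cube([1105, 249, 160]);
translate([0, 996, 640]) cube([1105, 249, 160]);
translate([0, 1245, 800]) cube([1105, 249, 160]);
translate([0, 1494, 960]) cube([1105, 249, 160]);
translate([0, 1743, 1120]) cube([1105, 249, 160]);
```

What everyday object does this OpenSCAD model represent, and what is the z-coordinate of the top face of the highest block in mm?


A staircase. The total rise is 1280 mm.

8 identical blocks, each offset up and back from the previous — a staircase. Each step is 160 mm tall and there are 8 of them, so the total rise is 8 × 160 = 1280 mm.


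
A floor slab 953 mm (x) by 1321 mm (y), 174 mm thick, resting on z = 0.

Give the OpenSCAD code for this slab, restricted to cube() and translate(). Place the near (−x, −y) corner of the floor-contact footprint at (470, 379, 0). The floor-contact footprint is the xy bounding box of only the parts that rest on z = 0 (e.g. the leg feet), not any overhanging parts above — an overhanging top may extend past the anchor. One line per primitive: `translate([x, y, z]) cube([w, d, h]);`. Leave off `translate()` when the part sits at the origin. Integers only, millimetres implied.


translate([470, 379, 0]) cube([953, 1321, 174]);


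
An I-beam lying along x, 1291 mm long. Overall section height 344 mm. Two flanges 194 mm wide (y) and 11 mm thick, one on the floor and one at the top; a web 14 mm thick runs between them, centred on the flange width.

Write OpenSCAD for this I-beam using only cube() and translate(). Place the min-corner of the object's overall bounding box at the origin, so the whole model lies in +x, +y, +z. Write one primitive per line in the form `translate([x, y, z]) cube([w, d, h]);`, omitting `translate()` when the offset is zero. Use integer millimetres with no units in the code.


cube([1291, 194, 11]);
translate([0, 90, 11]) cube([1291, 14, 322]);
translate([0, 0, 333]) cube([1291, 194, 11]);


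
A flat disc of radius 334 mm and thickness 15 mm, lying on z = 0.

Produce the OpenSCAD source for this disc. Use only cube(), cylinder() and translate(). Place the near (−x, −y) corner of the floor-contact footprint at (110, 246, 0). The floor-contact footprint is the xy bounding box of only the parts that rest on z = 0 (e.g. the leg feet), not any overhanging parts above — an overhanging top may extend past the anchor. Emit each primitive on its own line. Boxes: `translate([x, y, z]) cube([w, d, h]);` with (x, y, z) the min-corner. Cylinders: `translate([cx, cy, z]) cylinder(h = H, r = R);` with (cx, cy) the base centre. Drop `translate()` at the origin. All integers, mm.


translate([444, 580, 0]) cylinder(h = 15, r = 334);


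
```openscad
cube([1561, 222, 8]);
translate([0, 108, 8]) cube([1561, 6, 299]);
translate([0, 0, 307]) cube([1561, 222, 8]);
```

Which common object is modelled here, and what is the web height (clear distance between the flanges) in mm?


An I-beam. The web height is 299 mm.

Two wide flanges with a thin centred web — an I-beam. Overall 315 mm minus two 8 mm flanges gives a web of 315 − 2·8 = 299 mm.


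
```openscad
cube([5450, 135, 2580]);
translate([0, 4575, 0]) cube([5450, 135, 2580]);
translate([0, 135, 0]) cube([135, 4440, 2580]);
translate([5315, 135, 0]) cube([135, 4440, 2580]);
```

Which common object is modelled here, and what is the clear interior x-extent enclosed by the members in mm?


A house (or room) frame. The interior width is 5180 mm.

Four 2580 mm walls enclosing a rectangle with no floor or roof — a room or house frame. Outside width is 5450 mm and wall thickness is 135 mm, so the interior width is 5450 − 2 × 135 = 5180 mm.


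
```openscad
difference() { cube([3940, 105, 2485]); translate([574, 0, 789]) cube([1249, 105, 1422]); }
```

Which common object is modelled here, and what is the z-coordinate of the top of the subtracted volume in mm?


A wall with a window opening. The window head height is 2211 mm.

A wall with a rectangular opening subtracted — a window. Sill at z = 789, opening 1422 mm tall, so the head is at 789 + 1422 = 2211 mm.


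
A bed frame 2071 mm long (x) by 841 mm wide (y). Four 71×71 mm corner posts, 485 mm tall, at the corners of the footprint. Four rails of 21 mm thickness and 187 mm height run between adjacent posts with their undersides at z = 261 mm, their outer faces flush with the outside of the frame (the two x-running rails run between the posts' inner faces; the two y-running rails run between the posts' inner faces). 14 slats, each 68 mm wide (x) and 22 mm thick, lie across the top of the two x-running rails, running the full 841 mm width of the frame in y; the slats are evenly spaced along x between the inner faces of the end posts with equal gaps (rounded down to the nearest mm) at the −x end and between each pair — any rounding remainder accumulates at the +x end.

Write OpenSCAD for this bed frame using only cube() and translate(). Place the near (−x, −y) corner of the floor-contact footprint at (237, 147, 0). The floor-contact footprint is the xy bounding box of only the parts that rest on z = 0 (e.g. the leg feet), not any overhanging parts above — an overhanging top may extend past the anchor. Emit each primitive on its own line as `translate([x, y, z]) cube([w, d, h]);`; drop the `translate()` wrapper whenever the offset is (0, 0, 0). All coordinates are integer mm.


translate([237, 147, 0]) cube([71, 71, 485]);
translate([237, 917, 0]) cube([71, 71, 485]);
translate([2237, 147, 0]) cube([71, 71, 485]);
translate([2237, 917, 0]) cube([71, 71, 485]);
translate([308, 147, 261]) cube([1929, 21, 187]);
translate([308, 967, 261]) cube([1929, 21, 187]);
translate([237, 218, 261]) cube([21, 699, 187]);
translate([2287, 218, 261]) cube([21, 699, 187]);
translate([373, 147, 448]) cube([68, 841, 22]);
translate([506, 147, 448]) cube([68, 841, 22]);
translate([639, 147, 448]) cube([68, 841, 22]);
translate([772, 147, 448]) cube([68, 841, 22]);
translate([905, 147, 448]) cube([68, 841, 22]);
translate([1038, 147, 448]) cube([68, 841, 22]);
translate([1171, 147, 448]) cube([68, 841, 22]);
translate([1304, 147, 448]) cube([68, 841, 22]);
translate([1437, 147, 448]) cube([68, 841, 22]);
translate([1570, 147, 448]) cube([68, 841, 22]);
translate([1703, 147, 448]) cube([68, 841, 22]);
translate([1836, 147, 448]) cube([68, 841, 22]);
translate([1969, 147, 448]) cube([68, 841, 22]);
translate([2102, 147, 448]) cube([68, 841, 22]);


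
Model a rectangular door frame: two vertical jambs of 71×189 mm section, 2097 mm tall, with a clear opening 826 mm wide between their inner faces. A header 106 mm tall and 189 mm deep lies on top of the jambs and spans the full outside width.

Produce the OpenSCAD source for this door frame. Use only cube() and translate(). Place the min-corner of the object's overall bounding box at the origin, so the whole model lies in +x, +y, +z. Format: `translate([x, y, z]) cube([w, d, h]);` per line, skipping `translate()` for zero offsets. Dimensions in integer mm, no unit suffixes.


cube([71, 189, 2097]);
translate([897, 0, 0]) cube([71, 189, 2097]);
translate([0, 0, 2097]) cube([968, 189, 106]);


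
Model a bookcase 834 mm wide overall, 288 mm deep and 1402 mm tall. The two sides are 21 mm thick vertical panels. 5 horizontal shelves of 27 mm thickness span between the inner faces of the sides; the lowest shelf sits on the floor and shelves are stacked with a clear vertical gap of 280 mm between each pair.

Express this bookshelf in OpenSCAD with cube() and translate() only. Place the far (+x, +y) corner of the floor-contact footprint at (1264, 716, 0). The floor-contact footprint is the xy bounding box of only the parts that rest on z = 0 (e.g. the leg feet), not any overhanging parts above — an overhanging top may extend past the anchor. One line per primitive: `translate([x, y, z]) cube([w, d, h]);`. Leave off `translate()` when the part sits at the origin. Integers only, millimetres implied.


translate([430, 428, 0]) cube([21, 288, 1402]);
translate([1243, 428, 0]) cube([21, 288, 1402]);
translate([451, 428, 0]) cube([792, 288, 27]);
translate([451, 428, 307]) cube([792, 288, 27]);
translate([451, 428, 614]) cube([792, 288, 27]);
translate([451, 428, 921]) cube([792, 288, 27]);
translate([451, 428, 1228]) cube([792, 288, 27]);


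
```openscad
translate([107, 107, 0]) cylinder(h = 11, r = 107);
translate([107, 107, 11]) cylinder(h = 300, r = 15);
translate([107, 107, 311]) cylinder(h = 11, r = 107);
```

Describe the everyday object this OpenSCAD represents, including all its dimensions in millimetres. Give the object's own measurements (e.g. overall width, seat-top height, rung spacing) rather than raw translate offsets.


A spool: two coaxial disc flanges of radius 107 mm and thickness 11 mm, joined by a core cylinder of radius 15 mm and height 300 mm. The lower flange rests on z = 0 and the three cylinders share a vertical axis.


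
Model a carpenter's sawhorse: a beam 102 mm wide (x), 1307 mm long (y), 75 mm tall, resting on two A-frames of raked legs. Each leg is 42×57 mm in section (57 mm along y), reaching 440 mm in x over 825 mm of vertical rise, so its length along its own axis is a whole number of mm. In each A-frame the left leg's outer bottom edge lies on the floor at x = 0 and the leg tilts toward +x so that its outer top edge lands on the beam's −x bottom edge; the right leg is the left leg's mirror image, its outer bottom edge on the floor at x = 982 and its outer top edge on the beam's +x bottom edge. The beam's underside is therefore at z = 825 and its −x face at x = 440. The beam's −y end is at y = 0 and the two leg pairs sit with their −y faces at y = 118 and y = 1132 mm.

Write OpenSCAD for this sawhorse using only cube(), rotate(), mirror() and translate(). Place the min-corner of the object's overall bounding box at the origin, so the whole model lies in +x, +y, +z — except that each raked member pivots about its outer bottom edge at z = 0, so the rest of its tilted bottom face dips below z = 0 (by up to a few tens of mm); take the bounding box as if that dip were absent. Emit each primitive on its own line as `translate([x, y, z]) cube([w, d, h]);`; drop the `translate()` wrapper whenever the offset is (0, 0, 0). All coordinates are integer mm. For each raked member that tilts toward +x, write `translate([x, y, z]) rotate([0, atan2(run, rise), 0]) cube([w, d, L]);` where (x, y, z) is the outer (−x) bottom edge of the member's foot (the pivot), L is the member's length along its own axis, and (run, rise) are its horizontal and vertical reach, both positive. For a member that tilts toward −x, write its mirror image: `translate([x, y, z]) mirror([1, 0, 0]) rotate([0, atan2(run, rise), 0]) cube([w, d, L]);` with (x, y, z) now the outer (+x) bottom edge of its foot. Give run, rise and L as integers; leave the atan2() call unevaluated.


translate([440, 0, 825]) cube([102, 1307, 75]);
translate([0, 118, 0]) rotate([0, atan2(440, 825), 0]) cube([42, 57, 935]);
translate([982, 118, 0]) mirror([1, 0, 0]) rotate([0, atan2(440, 825), 0]) cube([42, 57, 935]);
translate([0, 1132, 0]) rotate([0, atan2(440, 825), 0]) cube([42, 57, 935]);
translate([982, 1132, 0]) mirror([1, 0, 0]) rotate([0, atan2(440, 825), 0]) cube([42, 57, 935]);


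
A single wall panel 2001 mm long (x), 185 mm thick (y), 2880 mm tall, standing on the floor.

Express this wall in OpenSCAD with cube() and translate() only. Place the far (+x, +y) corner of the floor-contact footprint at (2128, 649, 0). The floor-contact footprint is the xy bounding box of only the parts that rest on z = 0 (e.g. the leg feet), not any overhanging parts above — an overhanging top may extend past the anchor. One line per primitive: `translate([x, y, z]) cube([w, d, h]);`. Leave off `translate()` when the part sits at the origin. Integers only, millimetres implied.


translate([127, 464, 0]) cube([2001, 185, 2880]);


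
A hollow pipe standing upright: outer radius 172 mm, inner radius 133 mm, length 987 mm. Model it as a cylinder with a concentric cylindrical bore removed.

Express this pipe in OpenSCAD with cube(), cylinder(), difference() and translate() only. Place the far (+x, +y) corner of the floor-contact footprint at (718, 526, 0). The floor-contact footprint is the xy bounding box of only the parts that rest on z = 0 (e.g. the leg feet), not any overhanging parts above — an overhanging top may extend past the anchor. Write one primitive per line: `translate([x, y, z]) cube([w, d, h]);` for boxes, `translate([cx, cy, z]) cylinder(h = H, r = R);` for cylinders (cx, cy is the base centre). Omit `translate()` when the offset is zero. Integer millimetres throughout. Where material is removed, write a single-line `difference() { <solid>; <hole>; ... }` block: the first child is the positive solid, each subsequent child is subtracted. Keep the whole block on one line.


difference() { translate([546, 354, 0]) cylinder(h = 987, r = 172); translate([546, 354, 0]) cylinder(h = 987, r = 133); }


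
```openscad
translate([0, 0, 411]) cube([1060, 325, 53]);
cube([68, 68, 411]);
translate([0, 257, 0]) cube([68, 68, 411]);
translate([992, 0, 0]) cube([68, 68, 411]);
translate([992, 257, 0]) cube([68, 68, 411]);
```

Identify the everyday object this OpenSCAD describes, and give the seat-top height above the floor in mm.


A bench. The seat-top height is 464 mm.

A long slab on four corner posts — a bench. The slab sits at z = 411 with thickness 53, so the top is 411 + 53 = 464 mm.


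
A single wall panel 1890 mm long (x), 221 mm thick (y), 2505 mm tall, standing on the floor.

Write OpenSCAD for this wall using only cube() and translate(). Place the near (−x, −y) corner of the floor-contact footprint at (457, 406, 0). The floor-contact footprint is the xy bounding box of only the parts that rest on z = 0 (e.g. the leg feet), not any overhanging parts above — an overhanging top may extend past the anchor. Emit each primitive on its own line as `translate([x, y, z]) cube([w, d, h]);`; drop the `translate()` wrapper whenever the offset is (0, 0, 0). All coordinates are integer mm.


translate([457, 406, 0]) cube([1890, 221, 2505]);


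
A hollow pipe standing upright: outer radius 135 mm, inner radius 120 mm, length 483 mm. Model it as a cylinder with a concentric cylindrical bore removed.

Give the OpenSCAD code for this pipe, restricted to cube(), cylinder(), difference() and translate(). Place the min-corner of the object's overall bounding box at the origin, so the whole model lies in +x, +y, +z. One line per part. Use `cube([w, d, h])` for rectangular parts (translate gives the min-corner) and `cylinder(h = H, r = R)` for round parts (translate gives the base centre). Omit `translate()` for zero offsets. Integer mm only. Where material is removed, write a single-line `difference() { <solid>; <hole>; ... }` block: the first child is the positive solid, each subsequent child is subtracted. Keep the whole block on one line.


difference() { translate([135, 135, 0]) cylinder(h = 483, r = 135); translate([135, 135, 0]) cylinder(h = 483, r = 120); }


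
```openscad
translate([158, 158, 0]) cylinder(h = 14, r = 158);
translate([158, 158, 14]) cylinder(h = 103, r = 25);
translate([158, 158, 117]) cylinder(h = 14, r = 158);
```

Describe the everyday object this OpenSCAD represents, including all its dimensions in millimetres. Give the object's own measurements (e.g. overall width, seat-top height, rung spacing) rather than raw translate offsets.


A spool: two coaxial disc flanges of radius 158 mm and thickness 14 mm, joined by a core cylinder of radius 25 mm and height 103 mm. The lower flange rests on z = 0 and the three cylinders share a vertical axis.


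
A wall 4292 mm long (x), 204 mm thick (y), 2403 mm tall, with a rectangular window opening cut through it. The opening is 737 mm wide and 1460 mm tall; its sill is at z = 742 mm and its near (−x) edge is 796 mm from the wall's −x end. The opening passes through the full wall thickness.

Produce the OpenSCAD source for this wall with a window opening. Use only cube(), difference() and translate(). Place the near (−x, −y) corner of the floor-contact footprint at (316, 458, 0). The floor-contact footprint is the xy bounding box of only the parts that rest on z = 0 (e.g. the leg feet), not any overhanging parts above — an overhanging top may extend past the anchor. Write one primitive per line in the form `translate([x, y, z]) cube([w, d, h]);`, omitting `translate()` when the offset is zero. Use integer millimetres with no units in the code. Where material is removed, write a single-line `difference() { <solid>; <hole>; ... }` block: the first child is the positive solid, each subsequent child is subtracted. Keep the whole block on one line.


difference() { translate([316, 458, 0]) cube([4292, 204, 2403]); translate([1112, 458, 742]) cube([737, 204, 1460]); }


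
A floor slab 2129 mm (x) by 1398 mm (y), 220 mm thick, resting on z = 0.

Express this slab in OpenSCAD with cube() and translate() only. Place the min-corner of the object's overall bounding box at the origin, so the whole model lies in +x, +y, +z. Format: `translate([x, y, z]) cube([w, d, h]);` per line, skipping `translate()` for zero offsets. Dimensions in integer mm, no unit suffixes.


cube([2129, 1398, 220]);


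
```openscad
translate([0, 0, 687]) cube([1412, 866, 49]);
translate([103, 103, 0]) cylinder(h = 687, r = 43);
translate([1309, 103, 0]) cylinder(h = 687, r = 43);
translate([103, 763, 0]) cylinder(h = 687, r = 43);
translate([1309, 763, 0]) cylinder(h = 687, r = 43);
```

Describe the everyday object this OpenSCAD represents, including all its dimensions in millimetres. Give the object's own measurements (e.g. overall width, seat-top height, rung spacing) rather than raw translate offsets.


A rectangular dining table. The top is 1412×866×49 mm with its upper surface at z = 736 mm. It stands on four round legs of 86 mm diameter, each leg's bounding box inset 60 mm from the nearest pair of top edges, running from the floor to the underside of the top.


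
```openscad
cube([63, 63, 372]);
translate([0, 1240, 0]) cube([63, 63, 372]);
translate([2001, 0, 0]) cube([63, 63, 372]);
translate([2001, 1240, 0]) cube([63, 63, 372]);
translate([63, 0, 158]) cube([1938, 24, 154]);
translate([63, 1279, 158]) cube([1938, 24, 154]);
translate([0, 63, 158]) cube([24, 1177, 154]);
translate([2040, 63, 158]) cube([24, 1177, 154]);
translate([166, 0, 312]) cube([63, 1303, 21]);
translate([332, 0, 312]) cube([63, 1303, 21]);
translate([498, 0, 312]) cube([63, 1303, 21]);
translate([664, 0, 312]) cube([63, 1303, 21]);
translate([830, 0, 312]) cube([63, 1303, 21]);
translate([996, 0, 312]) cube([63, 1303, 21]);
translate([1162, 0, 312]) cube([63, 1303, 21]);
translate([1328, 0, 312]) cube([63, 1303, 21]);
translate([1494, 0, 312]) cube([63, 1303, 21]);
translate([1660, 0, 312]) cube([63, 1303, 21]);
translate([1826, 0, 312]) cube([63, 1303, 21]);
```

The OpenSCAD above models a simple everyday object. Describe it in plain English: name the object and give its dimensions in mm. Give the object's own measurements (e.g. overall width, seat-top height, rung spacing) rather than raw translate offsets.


A bed frame 2064 mm long (x) by 1303 mm wide (y). Four 63×63 mm corner posts, 372 mm tall, at the corners of the footprint. Four rails of 24 mm thickness and 154 mm height run between adjacent posts with their undersides at z = 158 mm, their outer faces flush with the outside of the frame (the two x-running rails run between the posts' inner faces; the two y-running rails run between the posts' inner faces). 11 slats, each 63 mm wide (x) and 21 mm thick, lie across the top of the two x-running rails, running the full 1303 mm width of the frame in y; along x they sit between the end posts with a 103 mm gap after the −x posts and between neighbouring slats, leaving 112 mm before the +x posts.


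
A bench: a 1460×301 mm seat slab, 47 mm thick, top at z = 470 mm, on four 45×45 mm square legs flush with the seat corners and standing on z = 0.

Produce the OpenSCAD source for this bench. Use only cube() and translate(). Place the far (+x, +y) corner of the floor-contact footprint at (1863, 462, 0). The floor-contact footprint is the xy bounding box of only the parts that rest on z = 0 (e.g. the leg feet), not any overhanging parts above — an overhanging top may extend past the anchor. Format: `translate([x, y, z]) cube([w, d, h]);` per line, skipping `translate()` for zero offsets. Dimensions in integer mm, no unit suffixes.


translate([403, 161, 423]) cube([1460, 301, 47]);
translate([403, 161, 0]) cube([45, 45, 423]);
translate([403, 417, 0]) cube([45, 45, 423]);
translate([1818, 161, 0]) cube([45, 45, 423]);
translate([1818, 417, 0]) cube([45, 45, 423]);


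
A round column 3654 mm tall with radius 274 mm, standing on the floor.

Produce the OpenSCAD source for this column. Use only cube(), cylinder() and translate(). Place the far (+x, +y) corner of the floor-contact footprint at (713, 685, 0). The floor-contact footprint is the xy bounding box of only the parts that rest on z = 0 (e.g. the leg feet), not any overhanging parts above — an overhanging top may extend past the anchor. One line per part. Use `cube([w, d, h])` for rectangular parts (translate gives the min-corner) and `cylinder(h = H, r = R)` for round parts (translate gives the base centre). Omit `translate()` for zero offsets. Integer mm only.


translate([439, 411, 0]) cylinder(h = 3654, r = 274);
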